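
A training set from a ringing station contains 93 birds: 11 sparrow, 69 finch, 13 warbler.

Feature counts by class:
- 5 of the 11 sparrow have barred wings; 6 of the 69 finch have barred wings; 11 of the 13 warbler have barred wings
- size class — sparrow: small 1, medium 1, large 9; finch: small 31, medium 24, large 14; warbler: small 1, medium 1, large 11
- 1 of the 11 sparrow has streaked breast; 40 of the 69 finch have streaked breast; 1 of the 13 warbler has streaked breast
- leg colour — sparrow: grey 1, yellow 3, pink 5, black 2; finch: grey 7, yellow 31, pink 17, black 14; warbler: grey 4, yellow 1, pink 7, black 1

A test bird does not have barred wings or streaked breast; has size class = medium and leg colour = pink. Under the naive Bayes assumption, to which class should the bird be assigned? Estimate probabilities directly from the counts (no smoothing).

finch

sparrow: (11/93) × (6/11) × (1/11) × (10/11) × (5/11) ≈ 0.0024236
finch: (69/93) × (63/69) × (24/69) × (29/69) × (17/69) ≈ 0.0243988
warbler: (13/93) × (2/13) × (1/13) × (12/13) × (7/13) ≈ 0.000822236
Highest score → finch.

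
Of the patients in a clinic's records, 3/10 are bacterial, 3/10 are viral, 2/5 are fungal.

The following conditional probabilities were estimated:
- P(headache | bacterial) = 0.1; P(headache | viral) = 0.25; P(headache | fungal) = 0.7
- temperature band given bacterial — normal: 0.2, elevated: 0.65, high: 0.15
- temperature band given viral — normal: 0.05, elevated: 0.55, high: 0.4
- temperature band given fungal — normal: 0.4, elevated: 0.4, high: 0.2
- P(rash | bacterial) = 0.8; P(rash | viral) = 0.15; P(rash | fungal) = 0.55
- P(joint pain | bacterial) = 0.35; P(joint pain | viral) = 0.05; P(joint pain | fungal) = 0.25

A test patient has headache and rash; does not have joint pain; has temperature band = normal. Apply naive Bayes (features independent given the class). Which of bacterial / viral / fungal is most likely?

fungal

bacterial: 0.3 × 0.1 × 0.2 × 0.8 × (1−0.35) = 0.00312
viral: 0.3 × 0.25 × 0.05 × 0.15 × (1−0.05) = 0.000534375
fungal: 0.4 × 0.7 × 0.4 × 0.55 × (1−0.25) = 0.0462
Highest score → fungal.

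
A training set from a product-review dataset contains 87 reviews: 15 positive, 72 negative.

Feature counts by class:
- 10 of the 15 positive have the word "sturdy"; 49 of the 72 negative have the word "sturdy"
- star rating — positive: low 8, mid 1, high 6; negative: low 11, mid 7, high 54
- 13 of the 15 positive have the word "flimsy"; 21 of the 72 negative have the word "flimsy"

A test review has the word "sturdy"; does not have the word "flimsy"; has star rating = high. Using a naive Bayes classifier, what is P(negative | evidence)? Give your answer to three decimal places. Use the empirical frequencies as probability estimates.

positive: (15/87) × (10/15) × (6/15) × (2/15) ≈ 0.00613027
negative: (72/87) × (49/72) × (54/72) × (51/72) ≈ 0.29921
P(negative | x) = 0.29921 / 0.30534027 ≈ 0.980

0.980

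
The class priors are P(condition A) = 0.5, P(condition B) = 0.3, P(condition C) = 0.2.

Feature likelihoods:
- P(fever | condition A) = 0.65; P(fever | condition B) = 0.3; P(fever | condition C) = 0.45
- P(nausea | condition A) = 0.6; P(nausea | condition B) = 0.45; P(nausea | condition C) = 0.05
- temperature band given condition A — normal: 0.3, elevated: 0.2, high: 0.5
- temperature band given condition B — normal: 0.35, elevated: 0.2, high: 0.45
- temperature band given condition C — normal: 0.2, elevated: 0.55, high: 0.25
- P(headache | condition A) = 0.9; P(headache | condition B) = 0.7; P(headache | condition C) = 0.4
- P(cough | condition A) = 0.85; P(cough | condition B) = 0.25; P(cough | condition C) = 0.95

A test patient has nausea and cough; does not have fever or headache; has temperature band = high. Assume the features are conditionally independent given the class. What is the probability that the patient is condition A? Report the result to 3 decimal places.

0.529

condition A: 0.5 × (1−0.65) × 0.6 × 0.5 × (1−0.9) × 0.85 = 0.0044625
condition B: 0.3 × (1−0.3) × 0.45 × 0.45 × (1−0.7) × 0.25 = 0.003189375
condition C: 0.2 × (1−0.45) × 0.05 × 0.25 × (1−0.4) × 0.95 = 0.00078375
P(condition A | x) = 0.0044625 / 0.008435625 ≈ 0.529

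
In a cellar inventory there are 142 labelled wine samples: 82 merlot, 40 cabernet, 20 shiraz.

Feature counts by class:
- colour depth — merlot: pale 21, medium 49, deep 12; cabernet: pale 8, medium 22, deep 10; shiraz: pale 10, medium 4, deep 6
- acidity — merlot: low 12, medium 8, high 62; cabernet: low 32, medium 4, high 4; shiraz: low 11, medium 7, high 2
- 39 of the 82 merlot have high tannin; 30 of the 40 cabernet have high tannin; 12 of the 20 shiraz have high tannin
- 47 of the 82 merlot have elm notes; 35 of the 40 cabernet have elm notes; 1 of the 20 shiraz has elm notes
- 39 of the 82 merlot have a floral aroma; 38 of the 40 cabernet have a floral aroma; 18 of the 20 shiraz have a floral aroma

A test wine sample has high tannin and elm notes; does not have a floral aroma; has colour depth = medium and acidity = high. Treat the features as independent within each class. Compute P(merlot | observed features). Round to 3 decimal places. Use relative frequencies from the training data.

merlot: (82/142) × (49/82) × (62/82) × (39/82) × (47/82) × (43/82) ≈ 0.0372971
cabernet: (40/142) × (22/40) × (4/40) × (30/40) × (35/40) × (2/40) ≈ 0.000508363
shiraz: (20/142) × (4/20) × (2/20) × (12/20) × (1/20) × (2/20) ≈ 0.0000084507
P(merlot | x) = 0.0372971 / 0.0378139137 ≈ 0.986

0.986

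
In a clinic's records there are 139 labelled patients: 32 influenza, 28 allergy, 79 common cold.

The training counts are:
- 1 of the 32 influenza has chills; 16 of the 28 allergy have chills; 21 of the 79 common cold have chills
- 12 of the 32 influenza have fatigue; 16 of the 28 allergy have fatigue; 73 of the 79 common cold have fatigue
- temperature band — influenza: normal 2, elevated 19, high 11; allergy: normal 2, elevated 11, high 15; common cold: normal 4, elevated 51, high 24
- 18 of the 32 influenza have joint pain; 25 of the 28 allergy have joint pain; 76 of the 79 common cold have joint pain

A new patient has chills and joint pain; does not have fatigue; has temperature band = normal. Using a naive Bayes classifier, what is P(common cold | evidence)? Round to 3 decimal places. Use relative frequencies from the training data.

0.145

influenza: (32/139) × (1/32) × (20/32) × (2/32) × (18/32) ≈ 0.000158077
allergy: (28/139) × (16/28) × (12/28) × (2/28) × (25/28) ≈ 0.00314617
common cold: (79/139) × (21/79) × (6/79) × (4/79) × (76/79) ≈ 0.000558918
P(common cold | x) = 0.000558918 / 0.003863165 ≈ 0.145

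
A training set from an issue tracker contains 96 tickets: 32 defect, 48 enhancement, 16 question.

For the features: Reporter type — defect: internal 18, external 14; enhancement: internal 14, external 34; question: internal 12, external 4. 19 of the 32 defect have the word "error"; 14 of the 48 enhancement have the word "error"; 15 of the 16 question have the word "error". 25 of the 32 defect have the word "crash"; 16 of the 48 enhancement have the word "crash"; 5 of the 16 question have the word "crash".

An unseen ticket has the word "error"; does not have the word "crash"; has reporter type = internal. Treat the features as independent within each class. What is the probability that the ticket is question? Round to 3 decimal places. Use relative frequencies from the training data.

defect: (32/96) × (18/32) × (19/32) × (7/32) = 0.02435302734375
enhancement: (48/96) × (14/48) × (14/48) × (32/48) ≈ 0.0283565
question: (16/96) × (12/16) × (15/16) × (11/16) = 0.08056640625
P(question | x) = 0.08056640625 / 0.13327593359375 ≈ 0.605

0.605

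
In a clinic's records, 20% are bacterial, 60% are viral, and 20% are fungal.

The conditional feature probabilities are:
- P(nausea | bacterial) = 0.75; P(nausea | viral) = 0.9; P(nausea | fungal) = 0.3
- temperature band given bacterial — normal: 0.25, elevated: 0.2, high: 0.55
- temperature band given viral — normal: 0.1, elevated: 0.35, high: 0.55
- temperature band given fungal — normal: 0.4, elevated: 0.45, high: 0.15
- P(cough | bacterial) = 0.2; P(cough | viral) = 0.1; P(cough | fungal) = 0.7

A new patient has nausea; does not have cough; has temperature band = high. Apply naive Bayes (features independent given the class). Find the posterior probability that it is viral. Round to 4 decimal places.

bacterial: 0.2 × 0.75 × 0.55 × (1−0.2) = 0.066
viral: 0.6 × 0.9 × 0.55 × (1−0.1) = 0.2673
fungal: 0.2 × 0.3 × 0.15 × (1−0.7) = 0.0027
P(viral | x) = 0.2673 / 0.336 ≈ 0.7955

0.7955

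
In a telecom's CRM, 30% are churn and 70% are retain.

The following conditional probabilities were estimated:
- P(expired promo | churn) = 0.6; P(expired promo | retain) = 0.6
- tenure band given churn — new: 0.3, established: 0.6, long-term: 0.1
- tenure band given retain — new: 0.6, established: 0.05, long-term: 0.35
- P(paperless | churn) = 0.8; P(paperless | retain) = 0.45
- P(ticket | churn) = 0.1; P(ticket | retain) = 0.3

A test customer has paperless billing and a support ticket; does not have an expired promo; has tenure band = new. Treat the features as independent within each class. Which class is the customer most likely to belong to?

churn: 0.3 × (1−0.6) × 0.3 × 0.8 × 0.1 = 0.00288
retain: 0.7 × (1−0.6) × 0.6 × 0.45 × 0.3 = 0.02268
Highest score → retain.

retain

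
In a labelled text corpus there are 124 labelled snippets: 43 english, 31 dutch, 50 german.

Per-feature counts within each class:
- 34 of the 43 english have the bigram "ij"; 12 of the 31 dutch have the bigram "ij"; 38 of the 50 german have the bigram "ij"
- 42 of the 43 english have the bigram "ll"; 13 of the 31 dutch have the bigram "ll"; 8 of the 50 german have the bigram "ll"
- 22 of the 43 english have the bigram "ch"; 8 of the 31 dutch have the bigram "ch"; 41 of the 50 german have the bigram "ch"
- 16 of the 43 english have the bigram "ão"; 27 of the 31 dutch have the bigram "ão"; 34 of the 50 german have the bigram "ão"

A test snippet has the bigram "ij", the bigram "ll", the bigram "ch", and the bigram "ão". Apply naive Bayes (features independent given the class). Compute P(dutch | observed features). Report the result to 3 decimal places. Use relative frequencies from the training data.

0.104

english: (43/124) × (34/43) × (42/43) × (22/43) × (16/43) ≈ 0.0509852
dutch: (31/124) × (12/31) × (13/31) × (8/31) × (27/31) ≈ 0.00912161
german: (50/124) × (38/50) × (8/50) × (41/50) × (34/50) ≈ 0.0273404
P(dutch | x) = 0.00912161 / 0.08744721 ≈ 0.104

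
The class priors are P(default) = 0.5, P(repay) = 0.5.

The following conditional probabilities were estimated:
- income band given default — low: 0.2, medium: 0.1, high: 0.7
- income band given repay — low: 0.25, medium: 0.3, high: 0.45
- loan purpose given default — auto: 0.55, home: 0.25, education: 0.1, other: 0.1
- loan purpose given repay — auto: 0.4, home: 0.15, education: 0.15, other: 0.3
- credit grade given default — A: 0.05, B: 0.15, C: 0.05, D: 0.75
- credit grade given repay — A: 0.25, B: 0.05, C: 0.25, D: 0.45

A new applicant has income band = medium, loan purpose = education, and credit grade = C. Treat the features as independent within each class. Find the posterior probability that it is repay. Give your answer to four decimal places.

default: 0.5 × 0.1 × 0.1 × 0.05 = 0.00025
repay: 0.5 × 0.3 × 0.15 × 0.25 = 0.005625
P(repay | x) = 0.005625 / 0.005875 ≈ 0.9574

0.9574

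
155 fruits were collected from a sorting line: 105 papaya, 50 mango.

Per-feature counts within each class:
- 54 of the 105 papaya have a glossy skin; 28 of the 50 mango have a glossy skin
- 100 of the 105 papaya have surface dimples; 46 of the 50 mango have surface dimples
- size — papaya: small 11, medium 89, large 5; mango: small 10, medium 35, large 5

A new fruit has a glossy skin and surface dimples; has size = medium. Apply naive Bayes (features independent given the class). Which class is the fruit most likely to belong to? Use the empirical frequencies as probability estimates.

papaya

papaya: (105/155) × (54/105) × (100/105) × (89/105) ≈ 0.281238
mango: (50/155) × (28/50) × (46/50) × (35/50) ≈ 0.116335
Highest score → papaya.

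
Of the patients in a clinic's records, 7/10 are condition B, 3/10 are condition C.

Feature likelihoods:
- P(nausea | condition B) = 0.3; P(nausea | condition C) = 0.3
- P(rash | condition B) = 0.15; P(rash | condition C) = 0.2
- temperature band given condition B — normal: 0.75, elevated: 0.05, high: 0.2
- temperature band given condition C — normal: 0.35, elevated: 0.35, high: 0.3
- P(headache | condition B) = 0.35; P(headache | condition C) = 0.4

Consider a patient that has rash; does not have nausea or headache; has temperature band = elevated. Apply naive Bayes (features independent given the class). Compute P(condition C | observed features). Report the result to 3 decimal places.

condition B: 0.7 × (1−0.3) × 0.15 × 0.05 × (1−0.35) = 0.00238875
condition C: 0.3 × (1−0.3) × 0.2 × 0.35 × (1−0.4) = 0.00882
P(condition C | x) = 0.00882 / 0.01120875 ≈ 0.787

0.787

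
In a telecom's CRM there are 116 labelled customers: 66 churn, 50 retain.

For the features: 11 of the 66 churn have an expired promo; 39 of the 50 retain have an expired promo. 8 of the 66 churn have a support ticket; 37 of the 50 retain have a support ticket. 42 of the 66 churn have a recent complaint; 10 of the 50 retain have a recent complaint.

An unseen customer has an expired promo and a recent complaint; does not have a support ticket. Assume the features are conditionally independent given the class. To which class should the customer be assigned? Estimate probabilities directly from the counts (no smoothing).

churn

churn: (66/116) × (11/66) × (58/66) × (42/66) ≈ 0.0530303
retain: (50/116) × (39/50) × (13/50) × (10/50) ≈ 0.0174828
Highest score → churn.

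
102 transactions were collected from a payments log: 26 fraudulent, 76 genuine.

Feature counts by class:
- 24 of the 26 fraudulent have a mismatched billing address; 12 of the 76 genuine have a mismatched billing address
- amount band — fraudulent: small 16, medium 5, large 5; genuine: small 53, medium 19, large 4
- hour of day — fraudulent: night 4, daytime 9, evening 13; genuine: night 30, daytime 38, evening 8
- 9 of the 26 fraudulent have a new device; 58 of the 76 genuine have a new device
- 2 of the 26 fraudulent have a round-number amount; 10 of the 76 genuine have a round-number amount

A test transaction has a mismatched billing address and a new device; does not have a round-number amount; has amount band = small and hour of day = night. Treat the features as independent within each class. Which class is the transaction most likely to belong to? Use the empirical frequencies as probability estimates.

genuine

fraudulent: (26/102) × (24/26) × (16/26) × (4/26) × (9/26) × (24/26) ≈ 0.00711789
genuine: (76/102) × (12/76) × (53/76) × (30/76) × (58/76) × (66/76) ≈ 0.0214633
Highest score → genuine.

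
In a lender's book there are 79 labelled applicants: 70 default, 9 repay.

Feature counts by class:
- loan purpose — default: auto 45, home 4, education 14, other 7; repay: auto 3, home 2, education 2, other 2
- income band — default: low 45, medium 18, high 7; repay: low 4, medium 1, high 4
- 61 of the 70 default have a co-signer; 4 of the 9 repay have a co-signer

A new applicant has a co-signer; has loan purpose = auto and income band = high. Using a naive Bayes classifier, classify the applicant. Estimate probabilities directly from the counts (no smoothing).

default: (70/79) × (45/70) × (7/70) × (61/70) ≈ 0.0496383
repay: (9/79) × (3/9) × (4/9) × (4/9) ≈ 0.00750117
Highest score → default.

default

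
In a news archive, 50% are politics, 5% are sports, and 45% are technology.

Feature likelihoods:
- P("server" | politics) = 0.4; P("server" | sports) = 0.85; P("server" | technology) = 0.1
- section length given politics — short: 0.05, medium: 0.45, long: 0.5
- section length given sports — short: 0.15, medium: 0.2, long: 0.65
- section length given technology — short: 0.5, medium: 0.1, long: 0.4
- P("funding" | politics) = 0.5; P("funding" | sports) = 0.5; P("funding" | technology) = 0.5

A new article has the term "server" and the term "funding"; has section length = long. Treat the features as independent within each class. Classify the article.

politics

politics: 0.5 × 0.4 × 0.5 × 0.5 = 0.05
sports: 0.05 × 0.85 × 0.65 × 0.5 = 0.0138125
technology: 0.45 × 0.1 × 0.4 × 0.5 = 0.009
Highest score → politics.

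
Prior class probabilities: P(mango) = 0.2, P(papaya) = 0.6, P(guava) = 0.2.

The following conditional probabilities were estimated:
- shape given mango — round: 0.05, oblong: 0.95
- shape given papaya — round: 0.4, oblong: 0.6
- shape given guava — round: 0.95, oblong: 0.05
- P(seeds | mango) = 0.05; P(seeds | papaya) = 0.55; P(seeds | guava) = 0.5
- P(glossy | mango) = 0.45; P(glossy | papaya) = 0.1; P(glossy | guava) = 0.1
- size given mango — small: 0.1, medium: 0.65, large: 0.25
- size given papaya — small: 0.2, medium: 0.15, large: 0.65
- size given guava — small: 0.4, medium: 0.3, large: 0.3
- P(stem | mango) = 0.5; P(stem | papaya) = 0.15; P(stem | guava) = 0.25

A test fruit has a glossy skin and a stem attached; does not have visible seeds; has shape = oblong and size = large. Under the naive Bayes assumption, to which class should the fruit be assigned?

mango: 0.2 × 0.95 × (1−0.05) × 0.45 × 0.25 × 0.5 = 0.010153125
papaya: 0.6 × 0.6 × (1−0.55) × 0.1 × 0.65 × 0.15 = 0.0015795
guava: 0.2 × 0.05 × (1−0.5) × 0.1 × 0.3 × 0.25 = 0.0000375
Highest score → mango.

mango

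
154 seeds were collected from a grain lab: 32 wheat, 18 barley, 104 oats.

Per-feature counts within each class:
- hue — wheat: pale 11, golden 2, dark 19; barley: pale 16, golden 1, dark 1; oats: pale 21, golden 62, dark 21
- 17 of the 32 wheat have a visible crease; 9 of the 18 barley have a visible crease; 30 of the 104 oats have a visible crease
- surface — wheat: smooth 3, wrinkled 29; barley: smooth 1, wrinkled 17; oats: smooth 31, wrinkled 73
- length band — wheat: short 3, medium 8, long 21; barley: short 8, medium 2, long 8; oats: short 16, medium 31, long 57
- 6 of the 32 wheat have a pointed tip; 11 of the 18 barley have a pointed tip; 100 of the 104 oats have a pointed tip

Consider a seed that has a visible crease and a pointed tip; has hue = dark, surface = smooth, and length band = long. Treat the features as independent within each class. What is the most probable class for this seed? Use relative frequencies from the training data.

oats

wheat: (32/154) × (19/32) × (17/32) × (3/32) × (21/32) × (6/32) ≈ 0.00075609
barley: (18/154) × (1/18) × (9/18) × (1/18) × (8/18) × (11/18) ≈ 0.0000489908
oats: (104/154) × (21/104) × (30/104) × (31/104) × (57/104) × (100/104) ≈ 0.00617907
Highest score → oats.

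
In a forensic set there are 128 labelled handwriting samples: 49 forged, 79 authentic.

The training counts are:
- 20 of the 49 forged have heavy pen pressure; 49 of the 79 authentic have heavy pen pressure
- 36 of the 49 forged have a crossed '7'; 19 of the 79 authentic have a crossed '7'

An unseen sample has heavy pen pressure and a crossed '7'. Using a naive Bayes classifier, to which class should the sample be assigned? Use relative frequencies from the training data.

forged: (49/128) × (20/49) × (36/49) ≈ 0.114796
authentic: (79/128) × (49/79) × (19/79) ≈ 0.0920688
Highest score → forged.

forged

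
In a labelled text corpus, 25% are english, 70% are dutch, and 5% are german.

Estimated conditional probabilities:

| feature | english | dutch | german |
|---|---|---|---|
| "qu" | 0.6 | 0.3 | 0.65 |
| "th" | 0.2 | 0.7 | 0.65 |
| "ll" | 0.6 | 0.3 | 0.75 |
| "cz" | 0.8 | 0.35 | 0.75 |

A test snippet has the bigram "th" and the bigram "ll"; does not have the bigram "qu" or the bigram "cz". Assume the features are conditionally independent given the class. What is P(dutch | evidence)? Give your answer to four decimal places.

english: 0.25 × (1−0.6) × 0.2 × 0.6 × (1−0.8) = 0.0024
dutch: 0.7 × (1−0.3) × 0.7 × 0.3 × (1−0.35) = 0.066885
german: 0.05 × (1−0.65) × 0.65 × 0.75 × (1−0.75) = 0.0021328125
P(dutch | x) = 0.066885 / 0.0714178125 ≈ 0.9365

0.9365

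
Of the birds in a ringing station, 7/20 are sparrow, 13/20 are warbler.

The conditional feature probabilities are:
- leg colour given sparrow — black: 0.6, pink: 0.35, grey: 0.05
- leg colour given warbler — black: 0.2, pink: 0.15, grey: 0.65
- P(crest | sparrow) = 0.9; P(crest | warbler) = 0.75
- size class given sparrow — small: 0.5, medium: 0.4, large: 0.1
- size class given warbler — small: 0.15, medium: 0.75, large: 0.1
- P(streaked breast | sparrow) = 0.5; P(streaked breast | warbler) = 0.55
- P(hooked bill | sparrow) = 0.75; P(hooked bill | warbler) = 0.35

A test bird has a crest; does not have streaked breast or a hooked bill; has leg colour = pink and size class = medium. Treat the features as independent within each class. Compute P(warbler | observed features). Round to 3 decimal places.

sparrow: 0.35 × 0.35 × 0.9 × 0.4 × (1−0.5) × (1−0.75) = 0.0055125
warbler: 0.65 × 0.15 × 0.75 × 0.75 × (1−0.55) × (1−0.35) = 0.016041796875
P(warbler | x) = 0.016041796875 / 0.021554296875 ≈ 0.744

0.744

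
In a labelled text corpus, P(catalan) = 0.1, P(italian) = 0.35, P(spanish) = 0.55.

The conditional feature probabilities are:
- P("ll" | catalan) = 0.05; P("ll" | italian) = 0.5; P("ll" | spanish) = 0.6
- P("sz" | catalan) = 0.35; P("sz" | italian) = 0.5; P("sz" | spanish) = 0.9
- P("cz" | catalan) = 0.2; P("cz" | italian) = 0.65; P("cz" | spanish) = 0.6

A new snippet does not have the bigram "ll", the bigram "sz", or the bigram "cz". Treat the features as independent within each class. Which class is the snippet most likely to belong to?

catalan: 0.1 × (1−0.05) × (1−0.35) × (1−0.2) = 0.0494
italian: 0.35 × (1−0.5) × (1−0.5) × (1−0.65) = 0.030625
spanish: 0.55 × (1−0.6) × (1−0.9) × (1−0.6) = 0.0088
Highest score → catalan.

catalan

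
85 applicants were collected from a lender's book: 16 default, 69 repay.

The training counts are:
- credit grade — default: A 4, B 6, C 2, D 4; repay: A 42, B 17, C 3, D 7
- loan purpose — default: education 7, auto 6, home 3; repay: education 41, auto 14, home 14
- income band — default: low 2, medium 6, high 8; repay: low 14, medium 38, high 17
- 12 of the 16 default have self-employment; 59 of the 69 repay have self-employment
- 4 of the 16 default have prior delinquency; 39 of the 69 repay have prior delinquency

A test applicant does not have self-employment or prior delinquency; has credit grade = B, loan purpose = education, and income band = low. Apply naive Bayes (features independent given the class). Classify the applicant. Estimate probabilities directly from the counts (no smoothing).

default: (16/85) × (6/16) × (7/16) × (2/16) × (4/16) × (12/16) ≈ 0.000723805
repay: (69/85) × (17/69) × (41/69) × (14/69) × (10/69) × (30/69) ≈ 0.00151938
Highest score → repay.

repay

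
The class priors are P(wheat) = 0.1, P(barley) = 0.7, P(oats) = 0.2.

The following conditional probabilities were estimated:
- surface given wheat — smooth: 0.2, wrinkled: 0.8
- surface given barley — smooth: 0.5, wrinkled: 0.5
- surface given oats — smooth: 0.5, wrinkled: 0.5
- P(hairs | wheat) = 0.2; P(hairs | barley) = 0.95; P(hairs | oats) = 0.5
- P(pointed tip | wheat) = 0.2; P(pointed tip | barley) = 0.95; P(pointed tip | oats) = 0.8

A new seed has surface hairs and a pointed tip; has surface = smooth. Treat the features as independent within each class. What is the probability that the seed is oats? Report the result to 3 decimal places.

0.112

wheat: 0.1 × 0.2 × 0.2 × 0.2 = 0.0008
barley: 0.7 × 0.5 × 0.95 × 0.95 = 0.315875
oats: 0.2 × 0.5 × 0.5 × 0.8 = 0.04
P(oats | x) = 0.04 / 0.356675 ≈ 0.112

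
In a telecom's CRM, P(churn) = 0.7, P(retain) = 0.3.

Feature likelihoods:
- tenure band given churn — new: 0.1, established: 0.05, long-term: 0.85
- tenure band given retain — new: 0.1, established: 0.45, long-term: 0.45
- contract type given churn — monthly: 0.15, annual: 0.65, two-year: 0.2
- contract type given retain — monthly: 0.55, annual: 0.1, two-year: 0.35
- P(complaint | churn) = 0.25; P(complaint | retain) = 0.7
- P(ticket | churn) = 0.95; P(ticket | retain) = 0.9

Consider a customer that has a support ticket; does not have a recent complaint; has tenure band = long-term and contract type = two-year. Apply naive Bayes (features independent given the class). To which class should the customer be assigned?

churn

churn: 0.7 × 0.85 × 0.2 × (1−0.25) × 0.95 = 0.0847875
retain: 0.3 × 0.45 × 0.35 × (1−0.7) × 0.9 = 0.0127575
Highest score → churn.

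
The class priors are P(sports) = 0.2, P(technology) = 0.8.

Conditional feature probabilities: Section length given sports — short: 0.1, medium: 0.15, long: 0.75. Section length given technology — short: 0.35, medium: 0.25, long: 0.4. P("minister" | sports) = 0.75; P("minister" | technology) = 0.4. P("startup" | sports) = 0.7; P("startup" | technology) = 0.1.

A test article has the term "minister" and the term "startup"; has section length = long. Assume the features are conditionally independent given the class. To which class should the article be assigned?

sports

sports: 0.2 × 0.75 × 0.75 × 0.7 = 0.07875
technology: 0.8 × 0.4 × 0.4 × 0.1 = 0.0128
Highest score → sports.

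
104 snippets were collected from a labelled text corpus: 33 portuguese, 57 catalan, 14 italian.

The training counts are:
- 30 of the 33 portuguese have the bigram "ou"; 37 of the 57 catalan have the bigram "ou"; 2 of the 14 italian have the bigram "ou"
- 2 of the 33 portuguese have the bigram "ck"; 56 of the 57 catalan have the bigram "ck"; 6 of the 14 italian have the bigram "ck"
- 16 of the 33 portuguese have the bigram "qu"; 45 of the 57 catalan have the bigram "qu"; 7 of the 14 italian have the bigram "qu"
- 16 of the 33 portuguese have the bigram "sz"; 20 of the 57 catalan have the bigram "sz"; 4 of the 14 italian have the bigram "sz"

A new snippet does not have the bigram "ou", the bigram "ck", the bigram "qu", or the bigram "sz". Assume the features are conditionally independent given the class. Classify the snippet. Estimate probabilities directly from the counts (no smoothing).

italian

portuguese: (33/104) × (3/33) × (31/33) × (17/33) × (17/33) ≈ 0.00719127
catalan: (57/104) × (20/57) × (1/57) × (12/57) × (37/57) ≈ 0.000461057
italian: (14/104) × (12/14) × (8/14) × (7/14) × (10/14) ≈ 0.0235479
Highest score → italian.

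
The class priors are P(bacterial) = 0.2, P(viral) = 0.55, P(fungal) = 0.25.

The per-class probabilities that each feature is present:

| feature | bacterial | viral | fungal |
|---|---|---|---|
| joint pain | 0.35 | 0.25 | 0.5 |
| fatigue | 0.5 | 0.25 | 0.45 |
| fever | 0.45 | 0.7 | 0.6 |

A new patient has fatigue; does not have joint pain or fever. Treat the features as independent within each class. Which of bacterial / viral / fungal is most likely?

bacterial

bacterial: 0.2 × (1−0.35) × 0.5 × (1−0.45) = 0.03575
viral: 0.55 × (1−0.25) × 0.25 × (1−0.7) = 0.0309375
fungal: 0.25 × (1−0.5) × 0.45 × (1−0.6) = 0.0225
Highest score → bacterial.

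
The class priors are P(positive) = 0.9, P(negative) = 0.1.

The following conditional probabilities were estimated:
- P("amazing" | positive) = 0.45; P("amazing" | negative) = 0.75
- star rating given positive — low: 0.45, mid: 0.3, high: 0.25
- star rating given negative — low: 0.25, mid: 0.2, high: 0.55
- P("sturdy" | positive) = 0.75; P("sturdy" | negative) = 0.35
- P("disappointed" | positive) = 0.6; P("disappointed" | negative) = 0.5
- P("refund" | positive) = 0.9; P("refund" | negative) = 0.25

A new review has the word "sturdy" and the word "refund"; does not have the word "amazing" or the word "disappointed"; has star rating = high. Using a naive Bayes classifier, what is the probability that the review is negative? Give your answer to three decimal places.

positive: 0.9 × (1−0.45) × 0.25 × 0.75 × (1−0.6) × 0.9 = 0.0334125
negative: 0.1 × (1−0.75) × 0.55 × 0.35 × (1−0.5) × 0.25 = 0.0006015625
P(negative | x) = 0.0006015625 / 0.0340140625 ≈ 0.018

0.018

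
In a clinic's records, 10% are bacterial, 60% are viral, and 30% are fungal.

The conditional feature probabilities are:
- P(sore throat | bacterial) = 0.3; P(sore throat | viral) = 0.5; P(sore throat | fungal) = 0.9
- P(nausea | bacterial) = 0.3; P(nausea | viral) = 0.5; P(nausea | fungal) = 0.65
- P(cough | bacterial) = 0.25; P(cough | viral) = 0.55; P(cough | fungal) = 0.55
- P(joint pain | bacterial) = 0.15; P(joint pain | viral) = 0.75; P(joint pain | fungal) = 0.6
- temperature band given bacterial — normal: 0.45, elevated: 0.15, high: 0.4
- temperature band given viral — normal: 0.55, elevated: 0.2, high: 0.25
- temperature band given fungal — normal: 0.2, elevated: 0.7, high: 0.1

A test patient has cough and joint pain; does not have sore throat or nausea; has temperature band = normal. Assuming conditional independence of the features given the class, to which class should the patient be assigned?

bacterial: 0.1 × (1−0.3) × (1−0.3) × 0.25 × 0.15 × 0.45 = 0.000826875
viral: 0.6 × (1−0.5) × (1−0.5) × 0.55 × 0.75 × 0.55 = 0.03403125
fungal: 0.3 × (1−0.9) × (1−0.65) × 0.55 × 0.6 × 0.2 = 0.000693
Highest score → viral.

viral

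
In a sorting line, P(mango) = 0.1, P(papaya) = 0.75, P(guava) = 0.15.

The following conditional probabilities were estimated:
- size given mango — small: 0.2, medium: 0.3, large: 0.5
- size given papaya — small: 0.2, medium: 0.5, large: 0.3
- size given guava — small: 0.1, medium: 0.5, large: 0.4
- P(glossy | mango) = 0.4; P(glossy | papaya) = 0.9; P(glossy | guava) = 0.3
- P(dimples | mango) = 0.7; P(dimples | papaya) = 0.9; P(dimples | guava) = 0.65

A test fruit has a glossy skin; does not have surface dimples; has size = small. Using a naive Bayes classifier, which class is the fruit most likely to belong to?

papaya

mango: 0.1 × 0.2 × 0.4 × (1−0.7) = 0.0024
papaya: 0.75 × 0.2 × 0.9 × (1−0.9) = 0.0135
guava: 0.15 × 0.1 × 0.3 × (1−0.65) = 0.001575
Highest score → papaya.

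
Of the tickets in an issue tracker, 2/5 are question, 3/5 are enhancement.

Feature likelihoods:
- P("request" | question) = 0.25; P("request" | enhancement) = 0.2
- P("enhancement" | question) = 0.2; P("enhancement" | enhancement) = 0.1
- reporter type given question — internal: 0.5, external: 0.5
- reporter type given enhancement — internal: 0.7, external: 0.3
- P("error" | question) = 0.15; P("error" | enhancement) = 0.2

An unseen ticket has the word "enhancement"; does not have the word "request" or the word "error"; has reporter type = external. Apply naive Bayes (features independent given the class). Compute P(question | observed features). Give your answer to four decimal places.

0.6888

question: 0.4 × (1−0.25) × 0.2 × 0.5 × (1−0.15) = 0.0255
enhancement: 0.6 × (1−0.2) × 0.1 × 0.3 × (1−0.2) = 0.01152
P(question | x) = 0.0255 / 0.03702 ≈ 0.6888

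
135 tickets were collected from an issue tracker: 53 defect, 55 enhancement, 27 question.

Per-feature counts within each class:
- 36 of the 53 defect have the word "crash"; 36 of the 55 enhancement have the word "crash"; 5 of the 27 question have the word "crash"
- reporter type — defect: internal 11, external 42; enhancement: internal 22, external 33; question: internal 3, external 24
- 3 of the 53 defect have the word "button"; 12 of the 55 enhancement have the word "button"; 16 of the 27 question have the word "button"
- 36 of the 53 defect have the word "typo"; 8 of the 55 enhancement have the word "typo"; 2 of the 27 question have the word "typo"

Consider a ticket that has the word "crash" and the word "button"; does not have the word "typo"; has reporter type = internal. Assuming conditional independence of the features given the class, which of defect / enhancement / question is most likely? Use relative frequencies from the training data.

enhancement

defect: (53/135) × (36/53) × (11/53) × (3/53) × (17/53) ≈ 0.00100486
enhancement: (55/135) × (36/55) × (22/55) × (12/55) × (47/55) ≈ 0.0198876
question: (27/135) × (5/27) × (3/27) × (16/27) × (25/27) ≈ 0.00225801
Highest score → enhancement.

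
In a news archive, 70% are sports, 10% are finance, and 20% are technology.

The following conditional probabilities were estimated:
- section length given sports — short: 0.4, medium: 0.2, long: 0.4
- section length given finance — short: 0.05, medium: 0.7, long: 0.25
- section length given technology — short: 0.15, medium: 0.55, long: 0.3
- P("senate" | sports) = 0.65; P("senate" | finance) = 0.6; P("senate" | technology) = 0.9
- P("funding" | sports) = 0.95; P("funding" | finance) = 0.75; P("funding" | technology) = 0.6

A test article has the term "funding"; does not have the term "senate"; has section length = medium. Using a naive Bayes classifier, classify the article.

sports

sports: 0.7 × 0.2 × (1−0.65) × 0.95 = 0.04655
finance: 0.1 × 0.7 × (1−0.6) × 0.75 = 0.021
technology: 0.2 × 0.55 × (1−0.9) × 0.6 = 0.0066
Highest score → sports.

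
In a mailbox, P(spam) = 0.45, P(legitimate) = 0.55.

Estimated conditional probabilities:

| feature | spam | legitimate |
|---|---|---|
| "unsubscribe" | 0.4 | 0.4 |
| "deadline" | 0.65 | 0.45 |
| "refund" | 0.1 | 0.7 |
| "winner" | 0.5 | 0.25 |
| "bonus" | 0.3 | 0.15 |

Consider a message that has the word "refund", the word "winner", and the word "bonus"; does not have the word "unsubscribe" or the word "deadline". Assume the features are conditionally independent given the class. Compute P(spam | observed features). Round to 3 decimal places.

0.229

spam: 0.45 × (1−0.4) × (1−0.65) × 0.1 × 0.5 × 0.3 = 0.0014175
legitimate: 0.55 × (1−0.4) × (1−0.45) × 0.7 × 0.25 × 0.15 = 0.004764375
P(spam | x) = 0.0014175 / 0.006181875 ≈ 0.229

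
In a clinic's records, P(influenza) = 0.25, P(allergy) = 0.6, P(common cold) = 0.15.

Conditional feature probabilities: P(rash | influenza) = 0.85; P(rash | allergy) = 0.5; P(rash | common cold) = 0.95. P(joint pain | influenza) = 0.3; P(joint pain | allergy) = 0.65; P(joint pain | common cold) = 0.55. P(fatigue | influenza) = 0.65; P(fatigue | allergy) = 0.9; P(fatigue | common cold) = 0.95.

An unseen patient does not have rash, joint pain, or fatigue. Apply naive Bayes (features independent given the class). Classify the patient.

allergy

influenza: 0.25 × (1−0.85) × (1−0.3) × (1−0.65) = 0.0091875
allergy: 0.6 × (1−0.5) × (1−0.65) × (1−0.9) = 0.0105
common cold: 0.15 × (1−0.95) × (1−0.55) × (1−0.95) = 0.00016875
Highest score → allergy.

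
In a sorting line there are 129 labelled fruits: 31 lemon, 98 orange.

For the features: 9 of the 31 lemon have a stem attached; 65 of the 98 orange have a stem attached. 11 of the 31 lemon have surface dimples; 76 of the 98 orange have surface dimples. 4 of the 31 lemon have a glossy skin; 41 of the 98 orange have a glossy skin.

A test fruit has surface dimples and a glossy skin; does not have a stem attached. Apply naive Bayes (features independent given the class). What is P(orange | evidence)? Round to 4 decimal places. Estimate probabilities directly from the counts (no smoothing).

lemon: (31/129) × (22/31) × (11/31) × (4/31) ≈ 0.0078084
orange: (98/129) × (33/98) × (76/98) × (41/98) ≈ 0.0829984
P(orange | x) = 0.0829984 / 0.0908068 ≈ 0.9140

0.9140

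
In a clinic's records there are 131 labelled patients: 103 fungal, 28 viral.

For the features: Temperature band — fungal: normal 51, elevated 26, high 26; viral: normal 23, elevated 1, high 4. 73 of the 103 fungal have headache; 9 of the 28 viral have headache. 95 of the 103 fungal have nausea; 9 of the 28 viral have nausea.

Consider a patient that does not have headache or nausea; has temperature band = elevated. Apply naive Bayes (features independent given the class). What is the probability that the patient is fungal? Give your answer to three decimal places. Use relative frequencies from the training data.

fungal: (103/131) × (26/103) × (30/103) × (8/103) ≈ 0.00448992
viral: (28/131) × (1/28) × (19/28) × (19/28) ≈ 0.00351496
P(fungal | x) = 0.00448992 / 0.00800488 ≈ 0.561

0.561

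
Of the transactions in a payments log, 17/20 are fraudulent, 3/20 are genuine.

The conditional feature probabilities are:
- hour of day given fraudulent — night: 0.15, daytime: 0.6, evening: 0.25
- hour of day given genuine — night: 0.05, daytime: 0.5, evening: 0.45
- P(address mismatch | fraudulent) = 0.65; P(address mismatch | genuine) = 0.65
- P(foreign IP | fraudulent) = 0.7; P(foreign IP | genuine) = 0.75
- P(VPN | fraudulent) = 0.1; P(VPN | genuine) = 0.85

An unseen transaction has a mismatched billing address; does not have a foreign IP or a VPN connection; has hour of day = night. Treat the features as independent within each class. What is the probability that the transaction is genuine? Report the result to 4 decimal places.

fraudulent: 0.85 × 0.15 × 0.65 × (1−0.7) × (1−0.1) = 0.02237625
genuine: 0.15 × 0.05 × 0.65 × (1−0.75) × (1−0.85) = 0.0001828125
P(genuine | x) = 0.0001828125 / 0.0225590625 ≈ 0.0081

0.0081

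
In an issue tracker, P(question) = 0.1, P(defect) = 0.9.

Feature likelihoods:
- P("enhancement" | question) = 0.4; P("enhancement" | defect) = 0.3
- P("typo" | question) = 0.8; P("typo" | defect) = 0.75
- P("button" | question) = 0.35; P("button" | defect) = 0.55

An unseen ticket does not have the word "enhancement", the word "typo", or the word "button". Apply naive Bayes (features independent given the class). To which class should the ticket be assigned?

question: 0.1 × (1−0.4) × (1−0.8) × (1−0.35) = 0.0078
defect: 0.9 × (1−0.3) × (1−0.75) × (1−0.55) = 0.070875
Highest score → defect.

defect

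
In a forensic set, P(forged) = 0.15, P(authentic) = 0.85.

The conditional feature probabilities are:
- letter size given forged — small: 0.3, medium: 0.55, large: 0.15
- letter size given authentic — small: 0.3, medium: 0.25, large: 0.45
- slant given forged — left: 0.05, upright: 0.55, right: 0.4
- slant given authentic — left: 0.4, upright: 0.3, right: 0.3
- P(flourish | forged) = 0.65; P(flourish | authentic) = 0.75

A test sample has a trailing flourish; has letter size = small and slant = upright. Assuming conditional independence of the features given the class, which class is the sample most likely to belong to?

authentic

forged: 0.15 × 0.3 × 0.55 × 0.65 = 0.0160875
authentic: 0.85 × 0.3 × 0.3 × 0.75 = 0.057375
Highest score → authentic.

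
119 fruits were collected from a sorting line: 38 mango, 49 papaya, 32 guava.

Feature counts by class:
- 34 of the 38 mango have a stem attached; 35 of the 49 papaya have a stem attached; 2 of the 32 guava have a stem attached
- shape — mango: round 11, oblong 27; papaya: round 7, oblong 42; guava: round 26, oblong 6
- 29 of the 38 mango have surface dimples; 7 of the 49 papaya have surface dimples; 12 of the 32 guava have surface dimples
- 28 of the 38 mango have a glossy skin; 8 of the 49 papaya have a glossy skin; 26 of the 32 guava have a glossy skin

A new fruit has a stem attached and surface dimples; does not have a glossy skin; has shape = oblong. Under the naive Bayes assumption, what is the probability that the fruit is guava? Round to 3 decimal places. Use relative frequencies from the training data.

0.003

mango: (38/119) × (34/38) × (27/38) × (29/38) × (10/38) ≈ 0.0407702
papaya: (49/119) × (35/49) × (42/49) × (7/49) × (41/49) ≈ 0.0301345
guava: (32/119) × (2/32) × (6/32) × (12/32) × (6/32) ≈ 0.000221573
P(guava | x) = 0.000221573 / 0.071126273 ≈ 0.003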